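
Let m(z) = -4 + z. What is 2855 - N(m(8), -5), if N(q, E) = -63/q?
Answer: 11483/4 ≈ 2870.8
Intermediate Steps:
2855 - N(m(8), -5) = 2855 - (-63)/(-4 + 8) = 2855 - (-63)/4 = 2855 - 1*(-63/4) = 2855 + 63/4 = 11483/4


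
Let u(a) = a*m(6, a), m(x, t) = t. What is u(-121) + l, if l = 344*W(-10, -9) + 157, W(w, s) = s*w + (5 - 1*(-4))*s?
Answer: 17894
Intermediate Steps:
u(a) = a² (u(a) = a*a = a²)
W(w, s) = 9*s + s*w (W(w, s) = s*w + (5 + 4)*s = s*w + 9*s = 9*s + s*w)
l = 3253 (l = 344*(-9*(9 - 10)) + 157 = 344*(-9*(-1)) + 157 = 344*9 + 157 = 3096 + 157 = 3253)
u(-121) + l = (-121)² + 3253 = 14641 + 3253 = 17894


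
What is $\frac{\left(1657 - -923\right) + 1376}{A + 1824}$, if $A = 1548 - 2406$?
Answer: $\frac{86}{21} \approx 4.0952$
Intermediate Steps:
$A = -858$
$\frac{\left(1657 - -923\right) + 1376}{A + 1824} = \frac{\left(1657 - -923\right) + 1376}{-858 + 1824} = \frac{\left(1657 + 923\right) + 1376}{966} = \left(2580 + 1376\right) \frac{1}{966} = 3956 \cdot \frac{1}{966} = \frac{86}{21}$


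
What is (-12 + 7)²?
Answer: 25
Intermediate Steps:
(-12 + 7)² = (-5)² = 25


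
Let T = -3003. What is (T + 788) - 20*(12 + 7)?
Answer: -2595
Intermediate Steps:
(T + 788) - 20*(12 + 7) = (-3003 + 788) - 20*(12 + 7) = -2215 - 20*19 = -2215 - 380 = -2595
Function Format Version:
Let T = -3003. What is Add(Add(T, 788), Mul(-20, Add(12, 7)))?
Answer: -2595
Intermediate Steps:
Add(Add(T, 788), Mul(-20, Add(12, 7))) = Add(Add(-3003, 788), Mul(-20, Add(12, 7))) = Add(-2215, Mul(-20, 19)) = Add(-2215, -380) = -2595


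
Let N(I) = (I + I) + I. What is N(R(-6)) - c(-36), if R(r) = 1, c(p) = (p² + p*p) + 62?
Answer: -2651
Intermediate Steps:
c(p) = 62 + 2*p² (c(p) = (p² + p²) + 62 = 2*p² + 62 = 62 + 2*p²)
N(I) = 3*I (N(I) = 2*I + I = 3*I)
N(R(-6)) - c(-36) = 3*1 - (62 + 2*(-36)²) = 3 - (62 + 2*1296) = 3 - (62 + 2592) = 3 - 1*2654 = 3 - 2654 = -2651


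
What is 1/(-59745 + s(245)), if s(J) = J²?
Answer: 1/280 ≈ 0.0035714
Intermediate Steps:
1/(-59745 + s(245)) = 1/(-59745 + 245²) = 1/(-59745 + 60025) = 1/280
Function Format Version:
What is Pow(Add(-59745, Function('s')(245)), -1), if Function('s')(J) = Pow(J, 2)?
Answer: Rational(1, 280) ≈ 0.0035714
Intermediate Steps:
Pow(Add(-59745, Function('s')(245)), -1) = Pow(Add(-59745, Pow(245, 2)), -1) = Pow(Add(-59745, 60025), -1) = Pow(280, -1) = Rational(1, 280)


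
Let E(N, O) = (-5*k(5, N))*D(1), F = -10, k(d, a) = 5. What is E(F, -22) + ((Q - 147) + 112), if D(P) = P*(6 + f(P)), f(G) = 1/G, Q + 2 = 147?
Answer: -65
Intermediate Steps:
Q = 145 (Q = -2 + 147 = 145)
D(P) = P*(6 + 1/P)
E(N, O) = -175 (E(N, O) = (-5*5)*(1 + 6*1) = -25*(1 + 6) = -25*7 = -175)
E(F, -22) + ((Q - 147) + 112) = -175 + ((145 - 147) + 112) = -175 + (-2 + 112) = -175 + 110 = -65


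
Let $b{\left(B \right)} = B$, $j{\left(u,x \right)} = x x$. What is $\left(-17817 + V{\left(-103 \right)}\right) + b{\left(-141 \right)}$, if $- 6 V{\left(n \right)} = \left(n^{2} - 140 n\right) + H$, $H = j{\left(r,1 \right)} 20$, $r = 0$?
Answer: $- \frac{132797}{6} \approx -22133.0$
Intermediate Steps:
$j{\left(u,x \right)} = x^{2}$
$H = 20$ ($H = 1^{2} \cdot 20 = 1 \cdot 20 = 20$)
$V{\left(n \right)} = - \frac{10}{3} - \frac{n^{2}}{6} + \frac{70 n}{3}$ ($V{\left(n \right)} = - \frac{\left(n^{2} - 140 n\right) + 20}{6} = - \frac{20 + n^{2} - 140 n}{6} = - \frac{10}{3} - \frac{n^{2}}{6} + \frac{70 n}{3}$)
$\left(-17817 + V{\left(-103 \right)}\right) + b{\left(-141 \right)} = \left(-17817 - \left(\frac{7220}{3} + \frac{10609}{6}\right)\right) - 141 = \left(-17817 - \frac{25049}{6}\right) - 141 = - \frac{131951}{6} - 141 = - \frac{132797}{6}$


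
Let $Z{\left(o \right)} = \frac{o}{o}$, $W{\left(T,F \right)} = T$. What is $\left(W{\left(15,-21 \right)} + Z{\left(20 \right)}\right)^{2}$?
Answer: $256$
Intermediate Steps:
$Z{\left(o \right)} = 1$
$\left(W{\left(15,-21 \right)} + Z{\left(20 \right)}\right)^{2} = \left(15 + 1\right)^{2} = 16^{2} = 256$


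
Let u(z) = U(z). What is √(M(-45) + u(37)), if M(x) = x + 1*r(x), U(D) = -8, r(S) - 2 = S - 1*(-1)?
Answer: I*√95 ≈ 9.7468*I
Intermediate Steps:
r(S) = 3 + S (r(S) = 2 + (S - 1*(-1)) = 2 + (S + 1) = 2 + (1 + S) = 3 + S)
u(z) = -8
M(x) = 3 + 2*x (M(x) = x + 1*(3 + x) = x + (3 + x) = 3 + 2*x)
√(M(-45) + u(37)) = √((3 + 2*(-45)) - 8) = √((3 - 90) - 8) = √(-87 - 8) = √(-95) = I*√95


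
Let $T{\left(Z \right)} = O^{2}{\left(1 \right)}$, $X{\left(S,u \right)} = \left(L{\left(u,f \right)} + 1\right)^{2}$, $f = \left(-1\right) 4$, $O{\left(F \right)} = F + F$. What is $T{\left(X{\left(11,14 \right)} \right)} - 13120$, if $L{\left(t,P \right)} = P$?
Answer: $-13116$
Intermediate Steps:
$O{\left(F \right)} = 2 F$
$f = -4$
$X{\left(S,u \right)} = 9$ ($X{\left(S,u \right)} = \left(-4 + 1\right)^{2} = \left(-3\right)^{2} = 9$)
$T{\left(Z \right)} = 4$ ($T{\left(Z \right)} = \left(2 \cdot 1\right)^{2} = 2^{2} = 4$)
$T{\left(X{\left(11,14 \right)} \right)} - 13120 = 4 - 13120 = -13116$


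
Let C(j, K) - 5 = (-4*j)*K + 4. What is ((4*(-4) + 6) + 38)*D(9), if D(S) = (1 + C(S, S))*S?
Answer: -79128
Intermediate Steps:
C(j, K) = 9 - 4*K*j (C(j, K) = 5 + ((-4*j)*K + 4) = 5 + (-4*K*j + 4) = 5 + (4 - 4*K*j) = 9 - 4*K*j)
D(S) = S*(10 - 4*S²) (D(S) = (1 + (9 - 4*S*S))*S = (1 + (9 - 4*S²))*S = (10 - 4*S²)*S = S*(10 - 4*S²))
((4*(-4) + 6) + 38)*D(9) = ((4*(-4) + 6) + 38)*(-4*9³ + 10*9) = ((-16 + 6) + 38)*(-4*729 + 90) = (-10 + 38)*(-2916 + 90) = 28*(-2826) = -79128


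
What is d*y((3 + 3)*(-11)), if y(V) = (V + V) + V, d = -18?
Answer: 3564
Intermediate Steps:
y(V) = 3*V (y(V) = 2*V + V = 3*V)
d*y((3 + 3)*(-11)) = -54*(3 + 3)*(-11) = -54*6*(-11) = -54*(-66) = -18*(-198) = 3564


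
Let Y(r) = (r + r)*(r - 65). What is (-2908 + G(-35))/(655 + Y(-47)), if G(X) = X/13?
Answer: -37839/145379 ≈ -0.26028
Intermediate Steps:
Y(r) = 2*r*(-65 + r) (Y(r) = (2*r)*(-65 + r) = 2*r*(-65 + r))
G(X) = X/13 (G(X) = X*(1/13) = X/13)
(-2908 + G(-35))/(655 + Y(-47)) = (-2908 + (1/13)*(-35))/(655 + 2*(-47)*(-65 - 47)) = (-2908 - 35/13)/(655 + 2*(-47)*(-112)) = -37839/(13*(655 + 10528)) = -37839/13/11183 = -37839/13*1/11183 = -37839/145379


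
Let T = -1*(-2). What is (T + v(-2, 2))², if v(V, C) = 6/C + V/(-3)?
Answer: 289/9 ≈ 32.111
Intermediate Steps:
v(V, C) = 6/C - V/3 (v(V, C) = 6/C + V*(-⅓) = 6/C - V/3)
T = 2
(T + v(-2, 2))² = (2 + (6/2 - ⅓*(-2)))² = (2 + (6*(½) + ⅔))² = (2 + (3 + ⅔))² = (2 + 11/3)² = (17/3)² = 289/9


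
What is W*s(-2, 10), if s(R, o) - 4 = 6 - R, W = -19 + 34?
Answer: 180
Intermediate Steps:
W = 15
s(R, o) = 10 - R (s(R, o) = 4 + (6 - R) = 10 - R)
W*s(-2, 10) = 15*(10 - 1*(-2)) = 15*(10 + 2) = 15*12 = 180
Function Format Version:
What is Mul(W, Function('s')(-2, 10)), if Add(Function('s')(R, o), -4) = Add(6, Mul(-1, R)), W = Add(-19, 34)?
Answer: 180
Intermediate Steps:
W = 15
Function('s')(R, o) = Add(10, Mul(-1, R)) (Function('s')(R, o) = Add(4, Add(6, Mul(-1, R))) = Add(10, Mul(-1, R)))
Mul(W, Function('s')(-2, 10)) = Mul(15, Add(10, Mul(-1, -2))) = Mul(15, Add(10, 2)) = Mul(15, 12) = 180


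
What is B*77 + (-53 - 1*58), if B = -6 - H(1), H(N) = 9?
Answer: -1266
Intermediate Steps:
B = -15 (B = -6 - 1*9 = -6 - 9 = -15)
B*77 + (-53 - 1*58) = -15*77 + (-53 - 1*58) = -1155 + (-53 - 58) = -1155 - 111 = -1266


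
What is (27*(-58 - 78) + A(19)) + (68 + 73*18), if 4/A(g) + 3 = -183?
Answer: -212972/93 ≈ -2290.0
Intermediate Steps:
A(g) = -2/93 (A(g) = 4/(-3 - 183) = 4/(-186) = 4*(-1/186) = -2/93)
(27*(-58 - 78) + A(19)) + (68 + 73*18) = (27*(-58 - 78) - 2/93) + (68 + 73*18) = (27*(-136) - 2/93) + (68 + 1314) = (-3672 - 2/93) + 1382 = -341498/93 + 1382 = -212972/93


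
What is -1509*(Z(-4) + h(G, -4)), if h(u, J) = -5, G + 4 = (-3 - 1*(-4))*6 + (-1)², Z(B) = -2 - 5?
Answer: 18108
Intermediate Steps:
Z(B) = -7
G = 3 (G = -4 + ((-3 - 1*(-4))*6 + (-1)²) = -4 + ((-3 + 4)*6 + 1) = -4 + (1*6 + 1) = -4 + (6 + 1) = -4 + 7 = 3)
-1509*(Z(-4) + h(G, -4)) = -1509*(-7 - 5) = -1509*(-12) = 18108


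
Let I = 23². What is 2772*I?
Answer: 1466388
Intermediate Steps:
I = 529
2772*I = 2772*529 = 1466388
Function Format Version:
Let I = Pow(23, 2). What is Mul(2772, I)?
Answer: 1466388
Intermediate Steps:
I = 529
Mul(2772, I) = Mul(2772, 529) = 1466388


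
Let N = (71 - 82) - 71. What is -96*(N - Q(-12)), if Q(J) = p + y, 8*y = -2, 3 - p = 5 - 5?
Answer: 8136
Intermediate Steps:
p = 3 (p = 3 - (5 - 5) = 3 - 1*0 = 3 + 0 = 3)
y = -¼ (y = (⅛)*(-2) = -¼ ≈ -0.25000)
Q(J) = 11/4 (Q(J) = 3 - ¼ = 11/4)
N = -82 (N = -11 - 71 = -82)
-96*(N - Q(-12)) = -96*(-82 - 1*11/4) = -96*(-82 - 11/4) = -96*(-339/4) = 8136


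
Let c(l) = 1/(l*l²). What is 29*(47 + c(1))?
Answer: 1392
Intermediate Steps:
c(l) = l⁻³ (c(l) = 1/(l³) = l⁻³)
29*(47 + c(1)) = 29*(47 + 1⁻³) = 29*(47 + 1) = 29*48 = 1392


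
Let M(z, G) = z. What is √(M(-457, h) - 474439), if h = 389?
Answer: 4*I*√29681 ≈ 689.13*I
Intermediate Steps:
√(M(-457, h) - 474439) = √(-457 - 474439) = √(-474896) = 4*I*√29681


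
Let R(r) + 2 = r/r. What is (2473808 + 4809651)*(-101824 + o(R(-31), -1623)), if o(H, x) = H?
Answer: -741638212675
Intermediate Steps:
R(r) = -1 (R(r) = -2 + r/r = -2 + 1 = -1)
(2473808 + 4809651)*(-101824 + o(R(-31), -1623)) = (2473808 + 4809651)*(-101824 - 1) = 7283459*(-101825) = -741638212675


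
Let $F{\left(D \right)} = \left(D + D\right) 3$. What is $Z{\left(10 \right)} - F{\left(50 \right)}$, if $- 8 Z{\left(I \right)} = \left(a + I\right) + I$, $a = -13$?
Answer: $- \frac{2407}{8} \approx -300.88$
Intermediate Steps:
$F{\left(D \right)} = 6 D$ ($F{\left(D \right)} = 2 D 3 = 6 D$)
$Z{\left(I \right)} = \frac{13}{8} - \frac{I}{4}$ ($Z{\left(I \right)} = - \frac{\left(-13 + I\right) + I}{8} = - \frac{-13 + 2 I}{8} = \frac{13}{8} - \frac{I}{4}$)
$Z{\left(10 \right)} - F{\left(50 \right)} = \left(\frac{13}{8} - \frac{5}{2}\right) - 6 \cdot 50 = \left(\frac{13}{8} - \frac{5}{2}\right) - 300 = - \frac{7}{8} - 300 = - \frac{2407}{8}$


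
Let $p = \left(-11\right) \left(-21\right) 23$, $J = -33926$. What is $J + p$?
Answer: $-28613$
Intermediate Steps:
$p = 5313$ ($p = 231 \cdot 23 = 5313$)
$J + p = -33926 + 5313 = -28613$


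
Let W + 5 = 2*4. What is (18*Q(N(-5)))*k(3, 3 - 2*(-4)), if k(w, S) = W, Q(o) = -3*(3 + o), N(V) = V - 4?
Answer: 972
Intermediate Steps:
N(V) = -4 + V
Q(o) = -9 - 3*o
W = 3 (W = -5 + 2*4 = -5 + 8 = 3)
k(w, S) = 3
(18*Q(N(-5)))*k(3, 3 - 2*(-4)) = (18*(-9 - 3*(-4 - 5)))*3 = (18*(-9 - 3*(-9)))*3 = (18*(-9 + 27))*3 = (18*18)*3 = 324*3 = 972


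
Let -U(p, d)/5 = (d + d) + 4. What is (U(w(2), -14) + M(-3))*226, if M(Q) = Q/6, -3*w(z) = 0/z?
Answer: 27007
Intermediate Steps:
w(z) = 0 (w(z) = -0/z = -⅓*0 = 0)
U(p, d) = -20 - 10*d (U(p, d) = -5*((d + d) + 4) = -5*(2*d + 4) = -5*(4 + 2*d) = -20 - 10*d)
M(Q) = Q/6 (M(Q) = Q*(⅙) = Q/6)
(U(w(2), -14) + M(-3))*226 = ((-20 - 10*(-14)) + (⅙)*(-3))*226 = ((-20 + 140) - ½)*226 = (120 - ½)*226 = (239/2)*226 = 27007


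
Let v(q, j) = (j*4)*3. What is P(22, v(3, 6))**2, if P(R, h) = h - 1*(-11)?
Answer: 6889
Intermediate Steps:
v(q, j) = 12*j (v(q, j) = (4*j)*3 = 12*j)
P(R, h) = 11 + h (P(R, h) = h + 11 = 11 + h)
P(22, v(3, 6))**2 = (11 + 12*6)**2 = (11 + 72)**2 = 83**2 = 6889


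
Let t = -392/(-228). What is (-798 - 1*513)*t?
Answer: -2254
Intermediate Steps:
t = 98/57 (t = -392*(-1/228) = 98/57 ≈ 1.7193)
(-798 - 1*513)*t = (-798 - 1*513)*(98/57) = (-798 - 513)*(98/57) = -1311*98/57 = -2254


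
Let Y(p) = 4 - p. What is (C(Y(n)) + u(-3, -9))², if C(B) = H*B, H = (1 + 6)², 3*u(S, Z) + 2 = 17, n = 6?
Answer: 8649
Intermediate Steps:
u(S, Z) = 5 (u(S, Z) = -⅔ + (⅓)*17 = -⅔ + 17/3 = 5)
H = 49 (H = 7² = 49)
C(B) = 49*B
(C(Y(n)) + u(-3, -9))² = (49*(4 - 1*6) + 5)² = (49*(4 - 6) + 5)² = (49*(-2) + 5)² = (-98 + 5)² = (-93)² = 8649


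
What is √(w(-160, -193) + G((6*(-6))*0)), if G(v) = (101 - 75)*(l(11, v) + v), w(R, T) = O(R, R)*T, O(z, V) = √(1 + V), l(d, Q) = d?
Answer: √(286 - 193*I*√159) ≈ 36.989 - 32.897*I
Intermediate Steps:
w(R, T) = T*√(1 + R) (w(R, T) = √(1 + R)*T = T*√(1 + R))
G(v) = 286 + 26*v (G(v) = (101 - 75)*(11 + v) = 26*(11 + v) = 286 + 26*v)
√(w(-160, -193) + G((6*(-6))*0)) = √(-193*√(1 - 160) + (286 + 26*((6*(-6))*0))) = √(-193*I*√159 + (286 + 26*(-36*0))) = √(-193*I*√159 + (286 + 26*0)) = √(-193*I*√159 + (286 + 0)) = √(-193*I*√159 + 286) = √(286 - 193*I*√159)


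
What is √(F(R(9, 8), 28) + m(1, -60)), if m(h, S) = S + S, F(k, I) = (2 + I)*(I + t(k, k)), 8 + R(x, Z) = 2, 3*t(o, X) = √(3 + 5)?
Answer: 2*√(180 + 5*√2) ≈ 27.355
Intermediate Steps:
t(o, X) = 2*√2/3 (t(o, X) = √(3 + 5)/3 = √8/3 = (2*√2)/3 = 2*√2/3)
R(x, Z) = -6 (R(x, Z) = -8 + 2 = -6)
F(k, I) = (2 + I)*(I + 2*√2/3)
m(h, S) = 2*S
√(F(R(9, 8), 28) + m(1, -60)) = √((28² + 2*28 + 4*√2/3 + (⅔)*28*√2) + 2*(-60)) = √((784 + 56 + 4*√2/3 + 56*√2/3) - 120) = √((840 + 20*√2) - 120) = √(720 + 20*√2)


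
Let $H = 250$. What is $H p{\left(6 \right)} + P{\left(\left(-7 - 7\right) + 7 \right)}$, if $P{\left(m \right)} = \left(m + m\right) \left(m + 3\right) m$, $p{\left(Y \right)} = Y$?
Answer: $1108$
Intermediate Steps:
$P{\left(m \right)} = 2 m^{2} \left(3 + m\right)$ ($P{\left(m \right)} = 2 m \left(3 + m\right) m = 2 m^{2} \left(3 + m\right)$)
$H p{\left(6 \right)} + P{\left(\left(-7 - 7\right) + 7 \right)} = 250 \cdot 6 + 2 \left(\left(-7 - 7\right) + 7\right)^{2} \left(3 + \left(\left(-7 - 7\right) + 7\right)\right) = 1500 + 2 \left(-14 + 7\right)^{2} \left(3 + \left(-14 + 7\right)\right) = 1500 + 2 \left(-7\right)^{2} \left(3 - 7\right) = 1500 + 2 \cdot 49 \left(-4\right) = 1500 - 392 = 1108$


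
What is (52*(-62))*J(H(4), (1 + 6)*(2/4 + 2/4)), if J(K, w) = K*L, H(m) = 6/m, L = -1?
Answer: 4836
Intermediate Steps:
J(K, w) = -K (J(K, w) = K*(-1) = -K)
(52*(-62))*J(H(4), (1 + 6)*(2/4 + 2/4)) = (52*(-62))*(-6/4) = -(-3224)*6*(1/4) = -(-3224)*3/2 = -3224*(-3/2) = 4836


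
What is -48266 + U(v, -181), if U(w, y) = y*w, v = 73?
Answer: -61479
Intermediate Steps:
U(w, y) = w*y
-48266 + U(v, -181) = -48266 + 73*(-181) = -48266 - 13213 = -61479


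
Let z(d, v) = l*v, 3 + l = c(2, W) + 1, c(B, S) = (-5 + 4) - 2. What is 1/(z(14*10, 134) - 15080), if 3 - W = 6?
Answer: -1/15750 ≈ -6.3492e-5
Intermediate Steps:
W = -3 (W = 3 - 1*6 = 3 - 6 = -3)
c(B, S) = -3 (c(B, S) = -1 - 2 = -3)
l = -5 (l = -3 + (-3 + 1) = -3 - 2 = -5)
z(d, v) = -5*v
1/(z(14*10, 134) - 15080) = 1/(-5*134 - 15080) = 1/(-670 - 15080) = 1/(-15750) = -1/15750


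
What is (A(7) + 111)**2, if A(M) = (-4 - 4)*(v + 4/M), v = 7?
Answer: 124609/49 ≈ 2543.0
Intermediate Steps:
A(M) = -56 - 32/M (A(M) = (-4 - 4)*(7 + 4/M) = -8*(7 + 4/M) = -56 - 32/M)
(A(7) + 111)**2 = ((-56 - 32/7) + 111)**2 = (-424/7 + 111)**2 = (353/7)**2 = 124609/49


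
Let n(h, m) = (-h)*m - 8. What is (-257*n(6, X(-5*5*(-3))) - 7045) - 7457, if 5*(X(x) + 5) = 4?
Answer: -94612/5 ≈ -18922.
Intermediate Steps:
X(x) = -21/5 (X(x) = -5 + (1/5)*4 = -5 + 4/5 = -21/5)
n(h, m) = -8 - h*m (n(h, m) = -h*m - 8 = -8 - h*m)
(-257*n(6, X(-5*5*(-3))) - 7045) - 7457 = (-257*(-8 - 1*6*(-21/5)) - 7045) - 7457 = (-257*(-8 + 126/5) - 7045) - 7457 = (-257*86/5 - 7045) - 7457 = (-22102/5 - 7045) - 7457 = -57327/5 - 7457 = -94612/5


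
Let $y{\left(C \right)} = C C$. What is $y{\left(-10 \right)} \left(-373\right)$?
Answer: $-37300$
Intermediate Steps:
$y{\left(C \right)} = C^{2}$
$y{\left(-10 \right)} \left(-373\right) = \left(-10\right)^{2} \left(-373\right) = 100 \left(-373\right) = -37300$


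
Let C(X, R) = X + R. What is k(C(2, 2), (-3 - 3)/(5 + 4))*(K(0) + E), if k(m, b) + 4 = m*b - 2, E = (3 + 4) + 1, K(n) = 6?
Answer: -364/3 ≈ -121.33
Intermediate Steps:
C(X, R) = R + X
E = 8 (E = 7 + 1 = 8)
k(m, b) = -6 + b*m (k(m, b) = -4 + (m*b - 2) = -4 + (b*m - 2) = -4 + (-2 + b*m) = -6 + b*m)
k(C(2, 2), (-3 - 3)/(5 + 4))*(K(0) + E) = (-6 + ((-3 - 3)/(5 + 4))*(2 + 2))*(6 + 8) = (-6 - 6/9*4)*14 = (-6 - 6*⅑*4)*14 = (-6 - ⅔*4)*14 = (-6 - 8/3)*14 = -26/3*14 = -364/3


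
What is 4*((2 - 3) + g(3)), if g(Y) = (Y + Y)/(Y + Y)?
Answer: 0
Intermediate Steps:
g(Y) = 1 (g(Y) = (2*Y)/((2*Y)) = (2*Y)*(1/(2*Y)) = 1)
4*((2 - 3) + g(3)) = 4*((2 - 3) + 1) = 4*(-1 + 1) = 4*0 = 0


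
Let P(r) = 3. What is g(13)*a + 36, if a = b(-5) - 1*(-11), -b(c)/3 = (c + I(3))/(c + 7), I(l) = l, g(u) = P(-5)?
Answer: 78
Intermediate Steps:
g(u) = 3
b(c) = -3*(3 + c)/(7 + c) (b(c) = -3*(c + 3)/(c + 7) = -3*(3 + c)/(7 + c))
a = 14 (a = 3*(-3 - 1*(-5))/(7 - 5) - 1*(-11) = 3*(-3 + 5)/2 + 11 = 3*(½)*2 + 11 = 3 + 11 = 14)
g(13)*a + 36 = 3*14 + 36 = 42 + 36 = 78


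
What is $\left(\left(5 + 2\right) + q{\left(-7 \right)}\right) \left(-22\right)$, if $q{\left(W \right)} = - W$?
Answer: $-308$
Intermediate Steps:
$\left(\left(5 + 2\right) + q{\left(-7 \right)}\right) \left(-22\right) = \left(\left(5 + 2\right) - -7\right) \left(-22\right) = \left(7 + 7\right) \left(-22\right) = 14 \left(-22\right) = -308$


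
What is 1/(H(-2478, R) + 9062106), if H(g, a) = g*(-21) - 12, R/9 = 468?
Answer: 1/9114132 ≈ 1.0972e-7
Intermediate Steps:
R = 4212 (R = 9*468 = 4212)
H(g, a) = -12 - 21*g (H(g, a) = -21*g - 12 = -12 - 21*g)
1/(H(-2478, R) + 9062106) = 1/((-12 - 21*(-2478)) + 9062106) = 1/((-12 + 52038) + 9062106) = 1/(52026 + 9062106) = 1/9114132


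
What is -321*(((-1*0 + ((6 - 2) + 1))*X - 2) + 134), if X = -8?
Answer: -29532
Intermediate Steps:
-321*(((-1*0 + ((6 - 2) + 1))*X - 2) + 134) = -321*(((-1*0 + ((6 - 2) + 1))*(-8) - 2) + 134) = -321*(((0 + (4 + 1))*(-8) - 2) + 134) = -321*(((0 + 5)*(-8) - 2) + 134) = -321*((5*(-8) - 2) + 134) = -321*((-40 - 2) + 134) = -321*(-42 + 134) = -321*92 = -29532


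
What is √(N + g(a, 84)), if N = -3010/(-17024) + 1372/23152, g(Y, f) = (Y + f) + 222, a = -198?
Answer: 3*√581773242061/219944 ≈ 10.404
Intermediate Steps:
g(Y, f) = 222 + Y + f
N = 415377/1759552 (N = -3010*(-1/17024) + 1372*(1/23152) = 215/1216 + 343/5788 = 415377/1759552 ≈ 0.23607)
√(N + g(a, 84)) = √(415377/1759552 + (222 - 198 + 84)) = √(415377/1759552 + 108) = √(190446993/1759552) = 3*√581773242061/219944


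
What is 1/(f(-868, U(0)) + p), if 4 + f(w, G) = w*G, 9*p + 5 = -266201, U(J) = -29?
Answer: -9/39694 ≈ -0.00022673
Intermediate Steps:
p = -266206/9 (p = -5/9 + (⅑)*(-266201) = -5/9 - 266201/9 = -266206/9 ≈ -29578.)
f(w, G) = -4 + G*w (f(w, G) = -4 + w*G = -4 + G*w)
1/(f(-868, U(0)) + p) = 1/((-4 - 29*(-868)) - 266206/9) = 1/((-4 + 25172) - 266206/9) = 1/(25168 - 266206/9) = 1/(-39694/9) = -9/39694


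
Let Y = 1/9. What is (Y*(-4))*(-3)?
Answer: 4/3 ≈ 1.3333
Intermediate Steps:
Y = ⅑ (Y = 1*(⅑) = ⅑ ≈ 0.11111)
(Y*(-4))*(-3) = ((⅑)*(-4))*(-3) = -4/9*(-3) = 4/3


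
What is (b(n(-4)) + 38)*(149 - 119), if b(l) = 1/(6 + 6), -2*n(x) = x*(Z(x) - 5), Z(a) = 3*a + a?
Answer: 2285/2 ≈ 1142.5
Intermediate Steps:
Z(a) = 4*a
n(x) = -x*(-5 + 4*x)/2 (n(x) = -x*(4*x - 5)/2 = -x*(-5 + 4*x)/2)
b(l) = 1/12
(b(n(-4)) + 38)*(149 - 119) = (1/12 + 38)*(149 - 119) = (457/12)*30 = 2285/2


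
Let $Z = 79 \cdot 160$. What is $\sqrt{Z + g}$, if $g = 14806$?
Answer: $\sqrt{27446} \approx 165.67$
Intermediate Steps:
$Z = 12640$
$\sqrt{Z + g} = \sqrt{12640 + 14806} = \sqrt{27446}$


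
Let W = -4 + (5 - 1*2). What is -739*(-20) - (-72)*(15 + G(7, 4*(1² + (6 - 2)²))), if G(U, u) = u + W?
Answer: 20684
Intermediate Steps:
W = -1 (W = -4 + (5 - 2) = -4 + 3 = -1)
G(U, u) = -1 + u (G(U, u) = u - 1 = -1 + u)
-739*(-20) - (-72)*(15 + G(7, 4*(1² + (6 - 2)²))) = -739*(-20) - (-72)*(15 + (-1 + 4*(1² + (6 - 2)²))) = 14780 - (-72)*(15 + (-1 + 4*(1 + 4²))) = 14780 - (-72)*(15 + (-1 + 4*(1 + 16))) = 14780 - (-72)*(15 + (-1 + 4*17)) = 14780 - (-72)*(15 + (-1 + 68)) = 14780 - (-72)*(15 + 67) = 14780 - (-72)*82 = 14780 - 1*(-5904) = 14780 + 5904 = 20684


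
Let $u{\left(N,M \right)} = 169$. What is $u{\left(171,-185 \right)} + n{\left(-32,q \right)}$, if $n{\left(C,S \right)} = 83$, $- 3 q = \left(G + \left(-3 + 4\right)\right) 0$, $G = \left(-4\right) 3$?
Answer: $252$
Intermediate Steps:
$G = -12$
$q = 0$ ($q = - \frac{\left(-12 + \left(-3 + 4\right)\right) 0}{3} = - \frac{\left(-12 + 1\right) 0}{3} = - \frac{\left(-11\right) 0}{3} = \left(- \frac{1}{3}\right) 0 = 0$)
$u{\left(171,-185 \right)} + n{\left(-32,q \right)} = 169 + 83 = 252$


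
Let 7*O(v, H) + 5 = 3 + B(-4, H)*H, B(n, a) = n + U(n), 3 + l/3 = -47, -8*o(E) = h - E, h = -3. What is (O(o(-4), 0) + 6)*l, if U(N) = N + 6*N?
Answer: -6000/7 ≈ -857.14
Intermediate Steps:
o(E) = 3/8 + E/8 (o(E) = -(-3 - E)/8 = 3/8 + E/8)
U(N) = 7*N
l = -150 (l = -9 + 3*(-47) = -9 - 141 = -150)
B(n, a) = 8*n (B(n, a) = n + 7*n = 8*n)
O(v, H) = -2/7 - 32*H/7 (O(v, H) = -5/7 + (3 + (8*(-4))*H)/7 = -5/7 + (3 - 32*H)/7 = -5/7 + (3/7 - 32*H/7) = -2/7 - 32*H/7)
(O(o(-4), 0) + 6)*l = ((-2/7 - 32/7*0) + 6)*(-150) = ((-2/7 + 0) + 6)*(-150) = (-2/7 + 6)*(-150) = (40/7)*(-150) = -6000/7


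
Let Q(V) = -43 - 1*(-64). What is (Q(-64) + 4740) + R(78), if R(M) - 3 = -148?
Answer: 4616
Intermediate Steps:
R(M) = -145 (R(M) = 3 - 148 = -145)
Q(V) = 21 (Q(V) = -43 + 64 = 21)
(Q(-64) + 4740) + R(78) = (21 + 4740) - 145 = 4761 - 145 = 4616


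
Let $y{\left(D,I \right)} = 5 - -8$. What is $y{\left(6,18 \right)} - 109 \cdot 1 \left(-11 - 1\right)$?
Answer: $1321$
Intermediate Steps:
$y{\left(D,I \right)} = 13$ ($y{\left(D,I \right)} = 5 + 8 = 13$)
$y{\left(6,18 \right)} - 109 \cdot 1 \left(-11 - 1\right) = 13 - 109 \cdot 1 \left(-11 - 1\right) = 13 - 109 \cdot 1 \left(-12\right) = 13 - -1308 = 13 + 1308 = 1321$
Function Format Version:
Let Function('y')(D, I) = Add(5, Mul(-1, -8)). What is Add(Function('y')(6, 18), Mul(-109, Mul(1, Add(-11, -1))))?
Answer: 1321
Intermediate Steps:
Function('y')(D, I) = 13 (Function('y')(D, I) = Add(5, 8) = 13)
Add(Function('y')(6, 18), Mul(-109, Mul(1, Add(-11, -1)))) = Add(13, Mul(-109, Mul(1, Add(-11, -1)))) = Add(13, Mul(-109, Mul(1, -12))) = Add(13, Mul(-109, -12)) = Add(13, 1308) = 1321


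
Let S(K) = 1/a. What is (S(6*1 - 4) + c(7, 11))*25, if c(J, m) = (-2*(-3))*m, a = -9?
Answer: 14825/9 ≈ 1647.2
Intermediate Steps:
c(J, m) = 6*m
S(K) = -⅑ (S(K) = 1/(-9) = -⅑)
(S(6*1 - 4) + c(7, 11))*25 = (-⅑ + 6*11)*25 = (-⅑ + 66)*25 = (593/9)*25 = 14825/9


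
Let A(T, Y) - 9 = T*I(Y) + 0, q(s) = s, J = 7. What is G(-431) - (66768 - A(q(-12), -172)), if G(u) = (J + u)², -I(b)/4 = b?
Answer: 104761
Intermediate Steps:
I(b) = -4*b
G(u) = (7 + u)²
A(T, Y) = 9 - 4*T*Y (A(T, Y) = 9 + (T*(-4*Y) + 0) = 9 + (-4*T*Y + 0) = 9 - 4*T*Y)
G(-431) - (66768 - A(q(-12), -172)) = (7 - 431)² - (66768 - (9 - 4*(-12)*(-172))) = (-424)² - (66768 - (9 - 8256)) = 179776 - (66768 - 1*(-8247)) = 179776 - (66768 + 8247) = 179776 - 1*75015 = 179776 - 75015 = 104761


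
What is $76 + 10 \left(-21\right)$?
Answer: $-134$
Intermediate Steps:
$76 + 10 \left(-21\right) = 76 - 210 = -134$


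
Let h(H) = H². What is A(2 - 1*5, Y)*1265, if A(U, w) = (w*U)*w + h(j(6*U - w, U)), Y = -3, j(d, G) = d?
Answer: 250470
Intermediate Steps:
A(U, w) = (-w + 6*U)² + U*w² (A(U, w) = (w*U)*w + (6*U - w)² = (U*w)*w + (-w + 6*U)² = U*w² + (-w + 6*U)² = (-w + 6*U)² + U*w²)
A(2 - 1*5, Y)*1265 = ((-1*(-3) + 6*(2 - 1*5))² + (2 - 1*5)*(-3)²)*1265 = ((3 + 6*(2 - 5))² + (2 - 5)*9)*1265 = ((3 + 6*(-3))² - 3*9)*1265 = ((3 - 18)² - 27)*1265 = ((-15)² - 27)*1265 = (225 - 27)*1265 = 198*1265 = 250470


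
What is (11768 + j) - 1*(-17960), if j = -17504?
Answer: 12224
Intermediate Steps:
(11768 + j) - 1*(-17960) = (11768 - 17504) - 1*(-17960) = -5736 + 17960 = 12224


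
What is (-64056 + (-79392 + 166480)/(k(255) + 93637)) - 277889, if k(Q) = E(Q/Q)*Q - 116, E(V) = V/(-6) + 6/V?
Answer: -64975188889/190017 ≈ -3.4194e+5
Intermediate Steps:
E(V) = 6/V - V/6 (E(V) = V*(-⅙) + 6/V = -V/6 + 6/V = 6/V - V/6)
k(Q) = -116 + 35*Q/6 (k(Q) = (6/((Q/Q)) - Q/(6*Q))*Q - 116 = (6/1 - ⅙*1)*Q - 116 = (6*1 - ⅙)*Q - 116 = (6 - ⅙)*Q - 116 = 35*Q/6 - 116 = -116 + 35*Q/6)
(-64056 + (-79392 + 166480)/(k(255) + 93637)) - 277889 = (-64056 + (-79392 + 166480)/((-116 + (35/6)*255) + 93637)) - 277889 = (-64056 + 87088/((-116 + 2975/2) + 93637)) - 277889 = (-64056 + 87088/(2743/2 + 93637)) - 277889 = (-64056 + 87088/(190017/2)) - 277889 = (-64056 + 87088*(2/190017)) - 277889 = (-64056 + 174176/190017) - 277889 = -12171554776/190017 - 277889 = -64975188889/190017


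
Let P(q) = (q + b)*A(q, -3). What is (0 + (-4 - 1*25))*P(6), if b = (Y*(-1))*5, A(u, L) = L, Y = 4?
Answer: -1218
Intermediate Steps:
b = -20 (b = (4*(-1))*5 = -4*5 = -20)
P(q) = 60 - 3*q (P(q) = (q - 20)*(-3) = (-20 + q)*(-3) = 60 - 3*q)
(0 + (-4 - 1*25))*P(6) = (0 + (-4 - 1*25))*(60 - 3*6) = (0 + (-4 - 25))*(60 - 18) = (0 - 29)*42 = -29*42 = -1218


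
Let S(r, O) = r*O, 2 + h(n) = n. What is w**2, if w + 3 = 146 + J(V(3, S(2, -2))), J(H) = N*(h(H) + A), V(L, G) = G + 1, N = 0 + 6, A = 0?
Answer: 12769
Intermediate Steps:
h(n) = -2 + n
S(r, O) = O*r
N = 6
V(L, G) = 1 + G
J(H) = -12 + 6*H (J(H) = 6*((-2 + H) + 0) = 6*(-2 + H) = -12 + 6*H)
w = 113 (w = -3 + (146 + (-12 + 6*(1 - 2*2))) = -3 + (146 + (-12 + 6*(1 - 4))) = -3 + (146 + (-12 + 6*(-3))) = -3 + (146 + (-12 - 18)) = -3 + (146 - 30) = -3 + 116 = 113)
w**2 = 113**2 = 12769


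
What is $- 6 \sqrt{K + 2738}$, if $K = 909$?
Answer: $- 6 \sqrt{3647} \approx -362.34$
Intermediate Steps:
$- 6 \sqrt{K + 2738} = - 6 \sqrt{909 + 2738} = - 6 \sqrt{3647}$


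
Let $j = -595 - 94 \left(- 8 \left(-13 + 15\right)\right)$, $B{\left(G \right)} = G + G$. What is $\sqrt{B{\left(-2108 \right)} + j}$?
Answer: $i \sqrt{3307} \approx 57.507 i$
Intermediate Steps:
$B{\left(G \right)} = 2 G$
$j = 909$ ($j = -595 - 94 \left(\left(-8\right) 2\right) = -595 - -1504 = -595 + 1504 = 909$)
$\sqrt{B{\left(-2108 \right)} + j} = \sqrt{2 \left(-2108\right) + 909} = \sqrt{-4216 + 909} = \sqrt{-3307} = i \sqrt{3307}$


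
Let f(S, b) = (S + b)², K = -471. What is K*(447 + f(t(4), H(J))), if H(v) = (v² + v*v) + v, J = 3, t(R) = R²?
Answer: -855336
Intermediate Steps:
H(v) = v + 2*v² (H(v) = (v² + v²) + v = 2*v² + v = v + 2*v²)
K*(447 + f(t(4), H(J))) = -471*(447 + (4² + 3*(1 + 2*3))²) = -471*(447 + (16 + 3*(1 + 6))²) = -471*(447 + (16 + 3*7)²) = -471*(447 + (16 + 21)²) = -471*(447 + 37²) = -471*(447 + 1369) = -471*1816 = -855336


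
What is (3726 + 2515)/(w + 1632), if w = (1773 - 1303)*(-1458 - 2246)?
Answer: -6241/1739248 ≈ -0.0035883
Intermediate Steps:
w = -1740880 (w = 470*(-3704) = -1740880)
(3726 + 2515)/(w + 1632) = (3726 + 2515)/(-1740880 + 1632) = 6241/(-1739248) = 6241*(-1/1739248) = -6241/1739248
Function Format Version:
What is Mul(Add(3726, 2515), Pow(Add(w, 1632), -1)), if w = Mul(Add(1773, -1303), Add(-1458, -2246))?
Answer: Rational(-6241, 1739248) ≈ -0.0035883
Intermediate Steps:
w = -1740880 (w = Mul(470, -3704) = -1740880)
Mul(Add(3726, 2515), Pow(Add(w, 1632), -1)) = Mul(Add(3726, 2515), Pow(Add(-1740880, 1632), -1)) = Mul(6241, Pow(-1739248, -1)) = Mul(6241, Rational(-1, 1739248)) = Rational(-6241, 1739248)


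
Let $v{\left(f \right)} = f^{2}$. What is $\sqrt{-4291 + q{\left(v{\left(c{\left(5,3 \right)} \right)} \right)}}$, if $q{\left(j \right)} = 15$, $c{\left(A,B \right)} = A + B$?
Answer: $2 i \sqrt{1069} \approx 65.391 i$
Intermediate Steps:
$\sqrt{-4291 + q{\left(v{\left(c{\left(5,3 \right)} \right)} \right)}} = \sqrt{-4291 + 15} = \sqrt{-4276} = 2 i \sqrt{1069}$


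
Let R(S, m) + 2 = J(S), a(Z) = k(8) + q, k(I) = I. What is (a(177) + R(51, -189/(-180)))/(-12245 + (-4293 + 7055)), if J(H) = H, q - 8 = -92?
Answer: 9/3161 ≈ 0.0028472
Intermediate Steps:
q = -84 (q = 8 - 92 = -84)
a(Z) = -76 (a(Z) = 8 - 84 = -76)
R(S, m) = -2 + S
(a(177) + R(51, -189/(-180)))/(-12245 + (-4293 + 7055)) = (-76 + (-2 + 51))/(-12245 + (-4293 + 7055)) = (-76 + 49)/(-12245 + 2762) = -27/(-9483) = -27*(-1/9483) = 9/3161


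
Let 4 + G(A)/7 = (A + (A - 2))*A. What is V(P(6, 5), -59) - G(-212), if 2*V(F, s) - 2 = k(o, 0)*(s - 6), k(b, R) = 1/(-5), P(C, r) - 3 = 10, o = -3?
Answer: -1264297/2 ≈ -6.3215e+5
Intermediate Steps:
P(C, r) = 13 (P(C, r) = 3 + 10 = 13)
k(b, R) = -⅕
V(F, s) = 8/5 - s/10 (V(F, s) = 1 + (-(s - 6)/5)/2 = 1 + (-(-6 + s)/5)/2 = 1 + (6/5 - s/5)/2 = 1 + (⅗ - s/10) = 8/5 - s/10)
G(A) = -28 + 7*A*(-2 + 2*A) (G(A) = -28 + 7*((A + (A - 2))*A) = -28 + 7*((A + (-2 + A))*A) = -28 + 7*((-2 + 2*A)*A) = -28 + 7*(A*(-2 + 2*A)) = -28 + 7*A*(-2 + 2*A))
V(P(6, 5), -59) - G(-212) = (8/5 - ⅒*(-59)) - (-28 - 14*(-212) + 14*(-212)²) = (8/5 + 59/10) - (-28 + 2968 + 14*44944) = 15/2 - (-28 + 2968 + 629216) = 15/2 - 1*632156 = 15/2 - 632156 = -1264297/2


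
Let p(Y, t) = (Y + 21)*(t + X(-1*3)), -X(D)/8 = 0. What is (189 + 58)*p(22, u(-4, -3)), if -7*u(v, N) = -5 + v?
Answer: 95589/7 ≈ 13656.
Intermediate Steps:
X(D) = 0 (X(D) = -8*0 = 0)
u(v, N) = 5/7 - v/7 (u(v, N) = -(-5 + v)/7 = 5/7 - v/7)
p(Y, t) = t*(21 + Y) (p(Y, t) = (Y + 21)*(t + 0) = (21 + Y)*t = t*(21 + Y))
(189 + 58)*p(22, u(-4, -3)) = (189 + 58)*((5/7 - ⅐*(-4))*(21 + 22)) = 247*((5/7 + 4/7)*43) = 247*((9/7)*43) = 247*(387/7) = 95589/7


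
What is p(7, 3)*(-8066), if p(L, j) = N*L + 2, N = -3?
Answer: 153254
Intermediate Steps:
p(L, j) = 2 - 3*L (p(L, j) = -3*L + 2 = 2 - 3*L)
p(7, 3)*(-8066) = (2 - 3*7)*(-8066) = (2 - 21)*(-8066) = -19*(-8066) = 153254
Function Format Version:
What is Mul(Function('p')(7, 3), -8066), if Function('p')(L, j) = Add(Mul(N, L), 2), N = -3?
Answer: 153254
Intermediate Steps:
Function('p')(L, j) = Add(2, Mul(-3, L)) (Function('p')(L, j) = Add(Mul(-3, L), 2) = Add(2, Mul(-3, L)))
Mul(Function('p')(7, 3), -8066) = Mul(Add(2, Mul(-3, 7)), -8066) = Mul(Add(2, -21), -8066) = Mul(-19, -8066) = 153254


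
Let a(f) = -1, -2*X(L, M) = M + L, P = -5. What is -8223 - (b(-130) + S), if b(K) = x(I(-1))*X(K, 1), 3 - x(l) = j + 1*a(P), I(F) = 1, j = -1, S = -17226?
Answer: 17361/2 ≈ 8680.5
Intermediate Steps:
X(L, M) = -L/2 - M/2 (X(L, M) = -(M + L)/2 = -(L + M)/2 = -L/2 - M/2)
x(l) = 5 (x(l) = 3 - (-1 + 1*(-1)) = 3 - (-1 - 1) = 3 - 1*(-2) = 3 + 2 = 5)
b(K) = -5/2 - 5*K/2 (b(K) = 5*(-K/2 - ½*1) = 5*(-K/2 - ½) = 5*(-½ - K/2) = -5/2 - 5*K/2)
-8223 - (b(-130) + S) = -8223 - ((-5/2 - 5/2*(-130)) - 17226) = -8223 - ((-5/2 + 325) - 17226) = -8223 - (645/2 - 17226) = -8223 - 1*(-33807/2) = -8223 + 33807/2 = 17361/2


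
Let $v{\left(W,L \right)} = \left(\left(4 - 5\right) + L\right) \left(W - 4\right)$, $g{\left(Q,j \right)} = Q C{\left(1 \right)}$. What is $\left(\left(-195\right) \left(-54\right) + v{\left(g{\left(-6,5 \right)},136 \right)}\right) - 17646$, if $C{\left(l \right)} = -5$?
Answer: $-3606$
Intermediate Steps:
$g{\left(Q,j \right)} = - 5 Q$ ($g{\left(Q,j \right)} = Q \left(-5\right) = - 5 Q$)
$v{\left(W,L \right)} = \left(-1 + L\right) \left(-4 + W\right)$
$\left(\left(-195\right) \left(-54\right) + v{\left(g{\left(-6,5 \right)},136 \right)}\right) - 17646 = \left(\left(-195\right) \left(-54\right) + \left(4 - \left(-5\right) \left(-6\right) - 544 + 136 \left(\left(-5\right) \left(-6\right)\right)\right)\right) - 17646 = \left(10530 + \left(4 - 30 - 544 + 136 \cdot 30\right)\right) - 17646 = \left(10530 + \left(4 - 30 - 544 + 4080\right)\right) - 17646 = \left(10530 + 3510\right) - 17646 = 14040 - 17646 = -3606$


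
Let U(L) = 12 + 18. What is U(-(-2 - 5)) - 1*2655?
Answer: -2625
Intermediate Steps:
U(L) = 30
U(-(-2 - 5)) - 1*2655 = 30 - 1*2655 = 30 - 2655 = -2625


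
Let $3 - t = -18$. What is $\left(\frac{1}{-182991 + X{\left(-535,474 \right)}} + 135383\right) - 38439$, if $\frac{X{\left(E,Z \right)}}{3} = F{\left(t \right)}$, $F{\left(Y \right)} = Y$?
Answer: $\frac{17733772031}{182928} \approx 96944.0$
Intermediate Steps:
$t = 21$ ($t = 3 - -18 = 3 + 18 = 21$)
$X{\left(E,Z \right)} = 63$ ($X{\left(E,Z \right)} = 3 \cdot 21 = 63$)
$\left(\frac{1}{-182991 + X{\left(-535,474 \right)}} + 135383\right) - 38439 = \left(\frac{1}{-182991 + 63} + 135383\right) - 38439 = \left(\frac{1}{-182928} + 135383\right) - 38439 = \left(- \frac{1}{182928} + 135383\right) - 38439 = \frac{24765341423}{182928} - 38439 = \frac{17733772031}{182928}$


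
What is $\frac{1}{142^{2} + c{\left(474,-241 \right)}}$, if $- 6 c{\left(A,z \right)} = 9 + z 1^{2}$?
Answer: $\frac{3}{60608} \approx 4.9498 \cdot 10^{-5}$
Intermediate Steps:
$c{\left(A,z \right)} = - \frac{3}{2} - \frac{z}{6}$ ($c{\left(A,z \right)} = - \frac{9 + z 1^{2}}{6} = - \frac{9 + z 1}{6} = - \frac{9 + z}{6} = - \frac{3}{2} - \frac{z}{6}$)
$\frac{1}{142^{2} + c{\left(474,-241 \right)}} = \frac{1}{142^{2} - - \frac{116}{3}} = \frac{1}{20164 + \left(- \frac{3}{2} + \frac{241}{6}\right)} = \frac{1}{20164 + \frac{116}{3}} = \frac{1}{\frac{60608}{3}} = \frac{3}{60608}$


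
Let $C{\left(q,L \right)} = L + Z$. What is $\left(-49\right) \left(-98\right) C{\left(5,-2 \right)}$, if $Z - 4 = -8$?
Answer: $-28812$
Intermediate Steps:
$Z = -4$ ($Z = 4 - 8 = -4$)
$C{\left(q,L \right)} = -4 + L$ ($C{\left(q,L \right)} = L - 4 = -4 + L$)
$\left(-49\right) \left(-98\right) C{\left(5,-2 \right)} = \left(-49\right) \left(-98\right) \left(-4 - 2\right) = 4802 \left(-6\right) = -28812$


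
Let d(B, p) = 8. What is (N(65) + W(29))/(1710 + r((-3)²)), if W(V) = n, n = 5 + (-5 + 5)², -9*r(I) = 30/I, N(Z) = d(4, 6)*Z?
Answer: 2835/9232 ≈ 0.30708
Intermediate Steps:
N(Z) = 8*Z
r(I) = -10/(3*I)
n = 5 (n = 5 + 0² = 5 + 0 = 5)
W(V) = 5
(N(65) + W(29))/(1710 + r((-3)²)) = (8*65 + 5)/(1710 - 10/(3*((-3)²))) = (520 + 5)/(1710 - 10/3/9) = 525/(1710 - 10/3*⅑) = 525/(1710 - 10/27) = 525/(46160/27) = 525*(27/46160) = 2835/9232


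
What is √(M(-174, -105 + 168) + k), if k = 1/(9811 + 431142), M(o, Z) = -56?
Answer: I*√10888614258751/440953 ≈ 7.4833*I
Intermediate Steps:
k = 1/440953 ≈ 2.2678e-6
√(M(-174, -105 + 168) + k) = √(-56 + 1/440953) = √(-24693367/440953) = I*√10888614258751/440953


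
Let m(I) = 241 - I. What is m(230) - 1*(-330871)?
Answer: 330882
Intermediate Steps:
m(230) - 1*(-330871) = (241 - 1*230) - 1*(-330871) = (241 - 230) + 330871 = 11 + 330871 = 330882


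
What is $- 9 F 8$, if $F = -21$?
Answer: $1512$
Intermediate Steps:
$- 9 F 8 = \left(-9\right) \left(-21\right) 8 = 189 \cdot 8 = 1512$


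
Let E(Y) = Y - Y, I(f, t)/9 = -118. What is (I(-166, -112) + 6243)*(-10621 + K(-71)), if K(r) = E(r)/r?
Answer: -55027401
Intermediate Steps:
I(f, t) = -1062 (I(f, t) = 9*(-118) = -1062)
E(Y) = 0
K(r) = 0 (K(r) = 0/r = 0)
(I(-166, -112) + 6243)*(-10621 + K(-71)) = (-1062 + 6243)*(-10621 + 0) = 5181*(-10621) = -55027401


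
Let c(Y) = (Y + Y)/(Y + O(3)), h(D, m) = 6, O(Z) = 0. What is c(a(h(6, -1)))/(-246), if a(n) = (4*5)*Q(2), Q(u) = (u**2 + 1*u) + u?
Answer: -1/123 ≈ -0.0081301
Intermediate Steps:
Q(u) = u**2 + 2*u (Q(u) = (u**2 + u) + u = (u + u**2) + u = u**2 + 2*u)
a(n) = 160 (a(n) = (4*5)*(2*(2 + 2)) = 20*(2*4) = 20*8 = 160)
c(Y) = 2 (c(Y) = (Y + Y)/(Y + 0) = (2*Y)/Y = 2)
c(a(h(6, -1)))/(-246) = 2/(-246) = 2*(-1/246) = -1/123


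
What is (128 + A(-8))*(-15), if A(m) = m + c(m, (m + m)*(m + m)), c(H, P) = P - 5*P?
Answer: 13560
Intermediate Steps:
c(H, P) = -4*P
A(m) = m - 16*m² (A(m) = m - 4*(m + m)*(m + m) = m - 4*2*m*2*m = m - 16*m²)
(128 + A(-8))*(-15) = (128 - 8*(1 - 16*(-8)))*(-15) = (128 - 8*(1 + 128))*(-15) = (128 - 8*129)*(-15) = (128 - 1032)*(-15) = -904*(-15) = 13560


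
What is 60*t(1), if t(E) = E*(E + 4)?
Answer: 300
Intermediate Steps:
t(E) = E*(4 + E)
60*t(1) = 60*(1*(4 + 1)) = 60*(1*5) = 60*5 = 300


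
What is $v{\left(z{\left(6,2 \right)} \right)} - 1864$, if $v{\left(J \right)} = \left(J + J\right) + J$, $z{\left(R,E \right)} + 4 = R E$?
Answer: $-1840$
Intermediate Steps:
$z{\left(R,E \right)} = -4 + E R$ ($z{\left(R,E \right)} = -4 + R E = -4 + E R$)
$v{\left(J \right)} = 3 J$ ($v{\left(J \right)} = 2 J + J = 3 J$)
$v{\left(z{\left(6,2 \right)} \right)} - 1864 = 3 \left(-4 + 2 \cdot 6\right) - 1864 = 3 \left(-4 + 12\right) - 1864 = 3 \cdot 8 - 1864 = 24 - 1864 = -1840$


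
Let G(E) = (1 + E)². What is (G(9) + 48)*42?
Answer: 6216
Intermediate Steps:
(G(9) + 48)*42 = ((1 + 9)² + 48)*42 = (10² + 48)*42 = (100 + 48)*42 = 148*42 = 6216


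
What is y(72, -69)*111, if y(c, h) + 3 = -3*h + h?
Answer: 14985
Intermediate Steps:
y(c, h) = -3 - 2*h (y(c, h) = -3 + (-3*h + h) = -3 - 2*h)
y(72, -69)*111 = (-3 - 2*(-69))*111 = (-3 + 138)*111 = 135*111 = 14985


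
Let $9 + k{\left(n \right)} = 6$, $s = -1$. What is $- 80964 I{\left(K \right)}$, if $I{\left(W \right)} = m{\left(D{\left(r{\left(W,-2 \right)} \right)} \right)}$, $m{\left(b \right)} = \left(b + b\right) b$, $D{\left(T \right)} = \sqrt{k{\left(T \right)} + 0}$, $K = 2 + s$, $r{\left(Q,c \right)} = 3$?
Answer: $485784$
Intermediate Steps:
$k{\left(n \right)} = -3$ ($k{\left(n \right)} = -9 + 6 = -3$)
$K = 1$ ($K = 2 - 1 = 1$)
$D{\left(T \right)} = i \sqrt{3}$ ($D{\left(T \right)} = \sqrt{-3 + 0} = \sqrt{-3} = i \sqrt{3}$)
$m{\left(b \right)} = 2 b^{2}$ ($m{\left(b \right)} = 2 b b = 2 b^{2}$)
$I{\left(W \right)} = -6$ ($I{\left(W \right)} = 2 \left(i \sqrt{3}\right)^{2} = 2 \left(-3\right) = -6$)
$- 80964 I{\left(K \right)} = \left(-80964\right) \left(-6\right) = 485784$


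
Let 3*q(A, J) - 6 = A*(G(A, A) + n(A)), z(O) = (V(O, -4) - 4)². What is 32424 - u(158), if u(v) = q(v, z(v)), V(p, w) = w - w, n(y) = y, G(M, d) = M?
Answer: 47338/3 ≈ 15779.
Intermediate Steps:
V(p, w) = 0
z(O) = 16 (z(O) = (0 - 4)² = (-4)² = 16)
q(A, J) = 2 + 2*A²/3 (q(A, J) = 2 + (A*(A + A))/3 = 2 + (A*(2*A))/3 = 2 + (2*A²)/3 = 2 + 2*A²/3)
u(v) = 2 + 2*v²/3
32424 - u(158) = 32424 - (2 + (⅔)*158²) = 32424 - (2 + (⅔)*24964) = 32424 - (2 + 49928/3) = 32424 - 1*49934/3 = 32424 - 49934/3 = 47338/3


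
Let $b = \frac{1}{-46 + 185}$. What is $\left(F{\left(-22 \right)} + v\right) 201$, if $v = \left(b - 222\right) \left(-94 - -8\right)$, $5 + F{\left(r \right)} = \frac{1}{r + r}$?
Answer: $\frac{23463165969}{6116} \approx 3.8364 \cdot 10^{6}$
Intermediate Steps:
$b = \frac{1}{139} \approx 0.0071942$
$F{\left(r \right)} = -5 + \frac{1}{2 r}$ ($F{\left(r \right)} = -5 + \frac{1}{r + r} = -5 + \frac{1}{2 r}$)
$v = \frac{2653702}{139}$ ($v = \left(\frac{1}{139} - 222\right) \left(-94 - -8\right) = - \frac{30857 \left(-94 + 8\right)}{139} = \left(- \frac{30857}{139}\right) \left(-86\right) = \frac{2653702}{139} \approx 19091.0$)
$\left(F{\left(-22 \right)} + v\right) 201 = \left(\left(-5 + \frac{1}{2 \left(-22\right)}\right) + \frac{2653702}{139}\right) 201 = \left(\left(-5 + \frac{1}{2} \left(- \frac{1}{22}\right)\right) + \frac{2653702}{139}\right) 201 = \left(\left(-5 - \frac{1}{44}\right) + \frac{2653702}{139}\right) 201 = \left(- \frac{221}{44} + \frac{2653702}{139}\right) 201 = \frac{116732169}{6116} \cdot 201 = \frac{23463165969}{6116}$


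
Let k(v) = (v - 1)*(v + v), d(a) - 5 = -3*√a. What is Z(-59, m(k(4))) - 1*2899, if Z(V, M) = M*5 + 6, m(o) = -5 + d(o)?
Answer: -2893 - 30*√6 ≈ -2966.5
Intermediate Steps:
d(a) = 5 - 3*√a
k(v) = 2*v*(-1 + v) (k(v) = (-1 + v)*(2*v) = 2*v*(-1 + v))
m(o) = -3*√o (m(o) = -5 + (5 - 3*√o) = -3*√o)
Z(V, M) = 6 + 5*M (Z(V, M) = 5*M + 6 = 6 + 5*M)
Z(-59, m(k(4))) - 1*2899 = (6 + 5*(-3*2*√2*√(-1 + 4))) - 1*2899 = (6 + 5*(-3*2*√6)) - 2899 = (6 + 5*(-6*√6)) - 2899 = (6 - 30*√6) - 2899 = -2893 - 30*√6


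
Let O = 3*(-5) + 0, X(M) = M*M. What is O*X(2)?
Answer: -60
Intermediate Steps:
X(M) = M²
O = -15 (O = -15 + 0 = -15)
O*X(2) = -15*2² = -15*4 = -60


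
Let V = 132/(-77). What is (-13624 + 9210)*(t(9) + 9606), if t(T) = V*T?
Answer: -296329476/7 ≈ -4.2333e+7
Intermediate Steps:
V = -12/7 (V = 132*(-1/77) = -12/7 ≈ -1.7143)
t(T) = -12*T/7
(-13624 + 9210)*(t(9) + 9606) = (-13624 + 9210)*(-12/7*9 + 9606) = -4414*(-108/7 + 9606) = -4414*67134/7 = -296329476/7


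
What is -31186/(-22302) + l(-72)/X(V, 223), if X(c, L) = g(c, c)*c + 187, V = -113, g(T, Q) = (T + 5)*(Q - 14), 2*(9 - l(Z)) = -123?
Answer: 48328026815/34561877742 ≈ 1.3983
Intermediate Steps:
l(Z) = 141/2 (l(Z) = 9 - ½*(-123) = 9 + 123/2 = 141/2)
g(T, Q) = (-14 + Q)*(5 + T) (g(T, Q) = (5 + T)*(-14 + Q) = (-14 + Q)*(5 + T))
X(c, L) = 187 + c*(-70 + c² - 9*c) (X(c, L) = (-70 - 14*c + 5*c + c*c)*c + 187 = (-70 - 14*c + 5*c + c²)*c + 187 = (-70 + c² - 9*c)*c + 187 = c*(-70 + c² - 9*c) + 187 = 187 + c*(-70 + c² - 9*c))
-31186/(-22302) + l(-72)/X(V, 223) = -31186/(-22302) + 141/(2*(187 - 113*(-70 + (-113)² - 9*(-113)))) = -31186*(-1/22302) + 141/(2*(187 - 113*(-70 + 12769 + 1017))) = 15593/11151 + 141/(2*(187 - 113*13716)) = 15593/11151 + 141/(2*(187 - 1549908)) = 15593/11151 + (141/2)/(-1549721) = 15593/11151 + (141/2)*(-1/1549721) = 15593/11151 - 141/3099442 = 48328026815/34561877742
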